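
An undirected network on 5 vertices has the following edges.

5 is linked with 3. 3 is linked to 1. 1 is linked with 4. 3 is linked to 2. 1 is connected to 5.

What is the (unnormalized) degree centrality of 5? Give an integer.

5 is directly tied to 1 and 3. That is 2 neighbors, so the degree of 5 is 2.

2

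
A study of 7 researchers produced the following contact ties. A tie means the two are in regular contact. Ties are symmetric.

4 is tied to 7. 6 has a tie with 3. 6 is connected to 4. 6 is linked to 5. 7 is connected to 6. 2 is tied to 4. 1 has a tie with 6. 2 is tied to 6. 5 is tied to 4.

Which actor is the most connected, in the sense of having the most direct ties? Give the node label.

6

Degrees — 1:1, 2:2, 3:1, 4:4, 5:2, 6:6, 7:2.
The maximum is 6, attained only by 6.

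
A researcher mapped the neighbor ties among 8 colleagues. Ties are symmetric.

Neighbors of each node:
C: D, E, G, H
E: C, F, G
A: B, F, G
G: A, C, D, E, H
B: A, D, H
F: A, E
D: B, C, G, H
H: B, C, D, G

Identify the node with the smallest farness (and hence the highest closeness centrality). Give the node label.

G

Farness (sum of distances to all others) for each node — A:11, B:12, C:10, D:11, E:12, F:14, G:9, H:11.
The smallest farness is 9, for G, so G has the highest closeness.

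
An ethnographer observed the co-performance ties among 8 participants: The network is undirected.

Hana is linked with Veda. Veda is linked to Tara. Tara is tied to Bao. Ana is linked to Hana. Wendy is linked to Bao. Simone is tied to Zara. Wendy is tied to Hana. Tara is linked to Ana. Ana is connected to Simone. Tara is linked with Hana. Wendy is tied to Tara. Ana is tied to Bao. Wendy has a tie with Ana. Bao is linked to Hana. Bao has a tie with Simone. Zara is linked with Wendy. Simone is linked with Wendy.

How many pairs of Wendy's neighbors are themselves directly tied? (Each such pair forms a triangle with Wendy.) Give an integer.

Wendy's neighbors: Ana, Bao, Hana, Simone, Tara, and Zara.
Neighbor pairs that are themselves tied: Wendy–Ana–Bao; Wendy–Ana–Hana; Wendy–Ana–Simone; Wendy–Ana–Tara; Wendy–Bao–Hana; Wendy–Bao–Simone; Wendy–Bao–Tara; Wendy–Hana–Tara; Wendy–Simone–Zara. Each forms one triangle with Wendy, for 9 in total.

9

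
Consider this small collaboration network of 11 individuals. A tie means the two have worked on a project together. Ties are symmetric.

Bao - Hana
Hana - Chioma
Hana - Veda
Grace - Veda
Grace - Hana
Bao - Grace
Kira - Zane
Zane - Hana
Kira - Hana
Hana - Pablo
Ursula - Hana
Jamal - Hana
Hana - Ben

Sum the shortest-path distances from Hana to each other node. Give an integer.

10

Distances from Hana: Bao:1, Ben:1, Chioma:1, Grace:1, Jamal:1, Kira:1, Pablo:1, Ursula:1, Veda:1, Zane:1.
Sum = 1 + 1 + 1 + 1 + 1 + 1 + 1 + 1 + 1 + 1 = 10.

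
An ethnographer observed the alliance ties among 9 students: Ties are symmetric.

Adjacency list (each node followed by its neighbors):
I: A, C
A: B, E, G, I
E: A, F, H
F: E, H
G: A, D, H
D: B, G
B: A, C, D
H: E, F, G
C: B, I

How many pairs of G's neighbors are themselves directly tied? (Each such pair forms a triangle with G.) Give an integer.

0

G's neighbors are A, D, and H, but none of them are tied to each other, so no triangle contains G.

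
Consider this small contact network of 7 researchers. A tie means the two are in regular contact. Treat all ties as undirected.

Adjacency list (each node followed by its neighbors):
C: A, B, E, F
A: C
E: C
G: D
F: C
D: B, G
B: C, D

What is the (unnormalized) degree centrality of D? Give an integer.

2

D is directly tied to B and G. That is 2 neighbors, so the degree of D is 2.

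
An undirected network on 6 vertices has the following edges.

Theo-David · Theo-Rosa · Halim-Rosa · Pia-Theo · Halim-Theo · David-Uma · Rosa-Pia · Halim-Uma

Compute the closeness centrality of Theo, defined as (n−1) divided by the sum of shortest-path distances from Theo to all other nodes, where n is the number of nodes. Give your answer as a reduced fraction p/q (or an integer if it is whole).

5/6

Distances from Theo: David:1, Halim:1, Pia:1, Rosa:1, Uma:2. Sum = 6.
n = 6, so closeness = 5/6.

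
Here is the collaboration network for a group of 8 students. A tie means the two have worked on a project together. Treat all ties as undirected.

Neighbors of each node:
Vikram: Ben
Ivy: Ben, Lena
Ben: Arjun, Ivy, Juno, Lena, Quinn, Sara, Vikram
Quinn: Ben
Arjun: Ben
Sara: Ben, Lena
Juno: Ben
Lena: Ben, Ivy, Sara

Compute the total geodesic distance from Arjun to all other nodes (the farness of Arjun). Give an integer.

Distances from Arjun: Ben:1, Ivy:2, Juno:2, Lena:2, Quinn:2, Sara:2, Vikram:2.
Sum = 1 + 2 + 2 + 2 + 2 + 2 + 2 = 13.

13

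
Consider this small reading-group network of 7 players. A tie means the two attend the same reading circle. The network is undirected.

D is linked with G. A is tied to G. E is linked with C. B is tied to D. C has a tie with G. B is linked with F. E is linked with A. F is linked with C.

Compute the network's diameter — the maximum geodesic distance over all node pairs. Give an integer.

Eccentricity of each node (its greatest distance to any other): A:3, B:3, C:2, D:3, E:3, F:3, G:2.
The maximum eccentricity is 3, realized for instance by the pair B–A via B – D – G – A. So the diameter is 3.

3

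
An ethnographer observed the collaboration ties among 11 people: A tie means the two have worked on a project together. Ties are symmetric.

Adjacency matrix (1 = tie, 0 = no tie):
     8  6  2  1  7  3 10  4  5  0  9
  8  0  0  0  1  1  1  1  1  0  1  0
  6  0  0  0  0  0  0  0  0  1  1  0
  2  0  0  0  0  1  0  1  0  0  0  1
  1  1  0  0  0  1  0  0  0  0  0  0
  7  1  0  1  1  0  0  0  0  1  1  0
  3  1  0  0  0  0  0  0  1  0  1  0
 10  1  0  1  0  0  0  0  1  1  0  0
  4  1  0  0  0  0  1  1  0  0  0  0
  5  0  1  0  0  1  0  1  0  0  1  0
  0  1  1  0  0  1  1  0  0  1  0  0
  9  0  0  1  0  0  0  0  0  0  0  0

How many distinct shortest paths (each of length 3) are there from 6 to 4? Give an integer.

The shortest distance is 3. The length-3 paths are: 6–0–8–4; 6–0–3–4; 6–5–10–4.
That gives 3 distinct shortest paths.

3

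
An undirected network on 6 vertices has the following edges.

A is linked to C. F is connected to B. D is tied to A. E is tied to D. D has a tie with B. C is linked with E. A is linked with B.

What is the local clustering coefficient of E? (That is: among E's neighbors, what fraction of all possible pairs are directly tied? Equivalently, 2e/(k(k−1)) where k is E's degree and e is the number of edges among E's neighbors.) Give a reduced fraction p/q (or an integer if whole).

E's neighbors: C and D (k = 2).
Possible neighbor pairs: C(2,2) = 1. Edges among them: none → e = 0.
Clustering(E) = 0/1.

0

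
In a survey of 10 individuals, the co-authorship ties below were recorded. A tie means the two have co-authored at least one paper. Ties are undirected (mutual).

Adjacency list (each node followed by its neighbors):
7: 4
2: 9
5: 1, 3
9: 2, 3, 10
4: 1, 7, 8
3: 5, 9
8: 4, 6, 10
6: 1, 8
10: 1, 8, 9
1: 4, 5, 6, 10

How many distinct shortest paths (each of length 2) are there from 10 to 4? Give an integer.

2

The shortest distance is 2. The length-2 paths are: 10–8–4; 10–1–4.
That gives 2 distinct shortest paths.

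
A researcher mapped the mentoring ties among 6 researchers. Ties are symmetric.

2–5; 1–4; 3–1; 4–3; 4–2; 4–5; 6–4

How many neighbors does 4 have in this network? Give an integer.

4 is directly tied to 1, 2, 3, 5, and 6. That is 5 neighbors, so the degree of 4 is 5.

5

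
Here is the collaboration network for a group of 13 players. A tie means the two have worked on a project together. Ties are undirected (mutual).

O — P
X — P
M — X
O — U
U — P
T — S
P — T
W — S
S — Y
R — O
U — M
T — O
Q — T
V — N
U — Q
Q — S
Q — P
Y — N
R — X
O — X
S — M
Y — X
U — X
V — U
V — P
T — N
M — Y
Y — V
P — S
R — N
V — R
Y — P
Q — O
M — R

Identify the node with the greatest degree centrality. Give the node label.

Degrees — M:5, N:4, O:6, P:8, Q:5, R:5, S:6, T:5, U:6, V:5, W:1, X:6, Y:6.
The maximum is 8, attained only by P.

P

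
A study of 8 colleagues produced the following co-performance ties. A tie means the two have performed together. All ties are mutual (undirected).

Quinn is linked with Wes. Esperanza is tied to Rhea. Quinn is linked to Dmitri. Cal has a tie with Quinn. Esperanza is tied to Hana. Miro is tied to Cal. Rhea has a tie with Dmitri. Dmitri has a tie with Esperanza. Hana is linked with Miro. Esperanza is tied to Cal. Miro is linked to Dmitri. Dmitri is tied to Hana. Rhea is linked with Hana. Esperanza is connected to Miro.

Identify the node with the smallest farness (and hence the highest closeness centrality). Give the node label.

Dmitri

Farness (sum of distances to all others) for each node — Cal:11, Dmitri:9, Esperanza:10, Hana:11, Miro:11, Quinn:11, Rhea:12, Wes:17.
The smallest farness is 9, for Dmitri, so Dmitri has the highest closeness.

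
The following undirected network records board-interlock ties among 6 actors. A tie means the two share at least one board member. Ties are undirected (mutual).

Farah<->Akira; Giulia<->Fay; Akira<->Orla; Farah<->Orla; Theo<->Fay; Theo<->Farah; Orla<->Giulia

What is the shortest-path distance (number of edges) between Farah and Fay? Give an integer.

One shortest route is Farah – Theo – Fay, which uses 2 edges, and Farah and Fay are not directly tied, so nothing shorter exists. So d(Farah,Fay) = 2.

2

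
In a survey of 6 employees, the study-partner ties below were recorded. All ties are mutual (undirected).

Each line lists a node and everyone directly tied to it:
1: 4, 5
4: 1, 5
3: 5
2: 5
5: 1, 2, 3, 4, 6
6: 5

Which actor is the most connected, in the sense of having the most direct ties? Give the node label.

Degrees — 1:2, 2:1, 3:1, 4:2, 5:5, 6:1.
The maximum is 5, attained only by 5.

5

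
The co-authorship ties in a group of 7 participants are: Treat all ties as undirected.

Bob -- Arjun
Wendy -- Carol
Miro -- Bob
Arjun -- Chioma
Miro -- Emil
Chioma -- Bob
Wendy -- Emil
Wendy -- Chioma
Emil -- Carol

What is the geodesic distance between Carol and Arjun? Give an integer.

One shortest route is Carol – Wendy – Chioma – Arjun, which uses 3 edges, and at distance 2 from Carol we only reach {Chioma, Miro}, which does not include Arjun. So d(Carol,Arjun) = 3.

3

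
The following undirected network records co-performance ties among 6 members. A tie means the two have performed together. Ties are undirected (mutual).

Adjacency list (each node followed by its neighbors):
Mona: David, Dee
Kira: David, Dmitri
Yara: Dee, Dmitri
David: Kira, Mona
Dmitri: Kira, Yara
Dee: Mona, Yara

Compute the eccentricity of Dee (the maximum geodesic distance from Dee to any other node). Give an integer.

3

Distances from Dee: David:2, Dmitri:2, Kira:3, Mona:1, Yara:1.
The largest is 3 (to Kira), so the eccentricity of Dee is 3.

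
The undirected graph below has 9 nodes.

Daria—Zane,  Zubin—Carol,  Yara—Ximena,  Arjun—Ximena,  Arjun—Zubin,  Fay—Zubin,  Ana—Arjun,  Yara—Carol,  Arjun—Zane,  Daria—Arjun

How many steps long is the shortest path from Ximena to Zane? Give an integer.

One shortest route is Ximena – Arjun – Zane, which uses 2 edges, and Ximena and Zane are not directly tied, so nothing shorter exists. So d(Ximena,Zane) = 2.

2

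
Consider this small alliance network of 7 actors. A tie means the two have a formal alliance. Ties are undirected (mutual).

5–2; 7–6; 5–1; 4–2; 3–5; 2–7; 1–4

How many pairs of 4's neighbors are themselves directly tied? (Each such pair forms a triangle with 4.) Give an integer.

0

4's neighbors are 1 and 2, but none of them are tied to each other, so no triangle contains 4.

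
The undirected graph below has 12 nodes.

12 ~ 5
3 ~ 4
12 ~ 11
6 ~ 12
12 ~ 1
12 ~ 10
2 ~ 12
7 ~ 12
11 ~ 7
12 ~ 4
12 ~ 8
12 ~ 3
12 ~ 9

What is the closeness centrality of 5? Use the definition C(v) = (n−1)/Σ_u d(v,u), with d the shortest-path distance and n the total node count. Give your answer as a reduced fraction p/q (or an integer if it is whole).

11/21

Distances from 5: 1:2, 2:2, 3:2, 4:2, 6:2, 7:2, 8:2, 9:2, 10:2, 11:2, 12:1. Sum = 21.
n = 12, so closeness = 11/21.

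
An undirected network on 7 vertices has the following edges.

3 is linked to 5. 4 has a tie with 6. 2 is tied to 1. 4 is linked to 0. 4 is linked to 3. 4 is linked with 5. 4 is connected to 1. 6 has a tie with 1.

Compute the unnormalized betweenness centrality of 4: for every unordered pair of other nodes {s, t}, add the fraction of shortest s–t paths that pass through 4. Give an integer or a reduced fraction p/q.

Pairs whose geodesics pass through 4 — 3–2: 1; 3–6: 1; 3–0: 1; 3–1: 1; 2–5: 1; 2–0: 1; 5–6: 1; 5–0: 1; 5–1: 1; 6–0: 1; 0–1: 1.
All other pairs contribute 0.
Summing the contributions gives betweenness(4) = 11.

11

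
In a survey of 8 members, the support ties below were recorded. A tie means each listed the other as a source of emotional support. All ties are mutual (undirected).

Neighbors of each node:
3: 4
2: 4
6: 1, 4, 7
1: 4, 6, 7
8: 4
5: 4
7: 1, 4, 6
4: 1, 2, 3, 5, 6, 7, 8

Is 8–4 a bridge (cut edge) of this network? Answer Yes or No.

Yes

Without the 8–4 edge there is no alternate route between 8 and 4, so the network disconnects. It is a bridge.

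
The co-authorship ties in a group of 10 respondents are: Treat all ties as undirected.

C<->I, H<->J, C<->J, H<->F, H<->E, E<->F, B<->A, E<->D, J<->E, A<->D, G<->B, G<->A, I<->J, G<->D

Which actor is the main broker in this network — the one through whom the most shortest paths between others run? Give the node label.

Unnormalized betweenness of each node: A:7/2, B:0, C:0, D:18, E:43/2, F:0, G:7/2, H:3/2, I:0, J:14.
E has the largest value, 43/2, making it the main broker — the node through which the most shortest paths run.

E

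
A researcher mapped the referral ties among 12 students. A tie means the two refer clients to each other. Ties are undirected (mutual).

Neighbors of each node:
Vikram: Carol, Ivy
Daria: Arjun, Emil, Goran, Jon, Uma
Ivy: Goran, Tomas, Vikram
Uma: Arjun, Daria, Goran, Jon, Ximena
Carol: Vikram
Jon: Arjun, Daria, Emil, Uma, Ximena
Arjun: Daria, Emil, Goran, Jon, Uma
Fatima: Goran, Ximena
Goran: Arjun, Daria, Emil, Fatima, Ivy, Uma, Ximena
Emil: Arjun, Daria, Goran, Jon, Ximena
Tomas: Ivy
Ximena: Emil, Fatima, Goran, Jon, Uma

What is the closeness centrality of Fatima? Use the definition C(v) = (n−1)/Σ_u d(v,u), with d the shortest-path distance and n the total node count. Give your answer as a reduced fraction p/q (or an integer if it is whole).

11/24

Distances from Fatima: Arjun:2, Carol:4, Daria:2, Emil:2, Goran:1, Ivy:2, Jon:2, Tomas:3, Uma:2, Vikram:3, Ximena:1. Sum = 24.
n = 12, so closeness = 11/24.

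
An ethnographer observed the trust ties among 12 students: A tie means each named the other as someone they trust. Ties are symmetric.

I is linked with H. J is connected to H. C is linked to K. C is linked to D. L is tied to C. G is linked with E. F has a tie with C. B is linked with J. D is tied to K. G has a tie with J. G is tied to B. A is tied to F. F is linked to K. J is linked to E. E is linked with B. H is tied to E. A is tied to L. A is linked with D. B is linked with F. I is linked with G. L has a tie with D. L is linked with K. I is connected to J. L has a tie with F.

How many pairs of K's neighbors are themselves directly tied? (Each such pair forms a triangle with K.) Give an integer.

K's neighbors: C, D, F, and L.
Neighbor pairs that are themselves tied: K–C–D; K–C–F; K–C–L; K–D–L; K–F–L. Each forms one triangle with K, for 5 in total.

5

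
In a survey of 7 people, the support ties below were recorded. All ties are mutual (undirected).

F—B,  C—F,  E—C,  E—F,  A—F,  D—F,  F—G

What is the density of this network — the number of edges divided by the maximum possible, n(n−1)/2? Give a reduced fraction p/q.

1/3

There are 7 edges and 7 nodes, so the maximum possible is C(7,2) = 21.
Density = 7/21 = 1/3.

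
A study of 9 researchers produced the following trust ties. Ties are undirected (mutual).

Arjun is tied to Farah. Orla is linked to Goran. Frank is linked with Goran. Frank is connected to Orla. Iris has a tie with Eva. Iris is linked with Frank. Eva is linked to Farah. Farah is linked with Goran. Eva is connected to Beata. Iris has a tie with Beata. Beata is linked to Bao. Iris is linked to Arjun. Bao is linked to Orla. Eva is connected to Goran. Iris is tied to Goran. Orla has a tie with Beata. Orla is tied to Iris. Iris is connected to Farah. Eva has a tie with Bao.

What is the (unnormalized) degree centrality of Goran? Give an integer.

5

Goran is directly tied to Eva, Farah, Frank, Iris, and Orla. That is 5 neighbors, so the degree of Goran is 5.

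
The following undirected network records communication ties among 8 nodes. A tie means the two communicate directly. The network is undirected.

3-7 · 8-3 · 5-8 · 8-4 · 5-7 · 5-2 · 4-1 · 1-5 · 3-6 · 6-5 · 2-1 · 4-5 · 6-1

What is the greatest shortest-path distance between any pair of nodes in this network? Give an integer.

3

Eccentricity of each node (its greatest distance to any other): 1:2, 2:3, 3:3, 4:2, 5:2, 6:2, 7:2, 8:2.
The maximum eccentricity is 3, realized for instance by the pair 3–2 via 3 – 6 – 1 – 2. So the diameter is 3.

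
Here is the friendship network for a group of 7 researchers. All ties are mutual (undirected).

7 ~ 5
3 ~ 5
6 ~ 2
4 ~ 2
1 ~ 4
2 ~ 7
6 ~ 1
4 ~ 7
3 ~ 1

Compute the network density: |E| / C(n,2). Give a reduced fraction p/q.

3/7

There are 9 edges and 7 nodes, so the maximum possible is C(7,2) = 21.
Density = 9/21 = 3/7.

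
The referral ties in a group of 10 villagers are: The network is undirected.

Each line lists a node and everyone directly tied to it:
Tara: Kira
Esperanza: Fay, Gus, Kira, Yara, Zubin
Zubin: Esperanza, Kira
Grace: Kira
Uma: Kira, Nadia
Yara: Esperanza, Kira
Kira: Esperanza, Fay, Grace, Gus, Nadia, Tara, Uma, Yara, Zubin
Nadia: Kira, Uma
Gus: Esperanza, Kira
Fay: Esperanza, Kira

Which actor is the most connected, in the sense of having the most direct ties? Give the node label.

Degrees — Esperanza:5, Fay:2, Grace:1, Gus:2, Kira:9, Nadia:2, Tara:1, Uma:2, Yara:2, Zubin:2.
The maximum is 9, attained only by Kira.

Kira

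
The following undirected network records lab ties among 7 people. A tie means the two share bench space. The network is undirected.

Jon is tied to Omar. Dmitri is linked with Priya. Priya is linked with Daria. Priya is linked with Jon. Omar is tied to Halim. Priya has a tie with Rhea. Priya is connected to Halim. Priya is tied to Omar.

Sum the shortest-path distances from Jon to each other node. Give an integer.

10

Distances from Jon: Daria:2, Dmitri:2, Halim:2, Omar:1, Priya:1, Rhea:2.
Sum = 2 + 2 + 2 + 1 + 1 + 2 = 10.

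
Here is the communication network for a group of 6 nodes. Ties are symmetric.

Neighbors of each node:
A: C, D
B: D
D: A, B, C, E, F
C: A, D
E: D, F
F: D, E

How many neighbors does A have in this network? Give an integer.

A is directly tied to C and D. That is 2 neighbors, so the degree of A is 2.

2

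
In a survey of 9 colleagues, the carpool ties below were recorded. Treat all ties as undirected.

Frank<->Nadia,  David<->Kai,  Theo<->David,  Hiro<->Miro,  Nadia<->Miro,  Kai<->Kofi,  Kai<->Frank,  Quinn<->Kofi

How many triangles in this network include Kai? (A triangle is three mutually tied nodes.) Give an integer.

0

Kai's neighbors are David, Frank, and Kofi, but none of them are tied to each other, so no triangle contains Kai.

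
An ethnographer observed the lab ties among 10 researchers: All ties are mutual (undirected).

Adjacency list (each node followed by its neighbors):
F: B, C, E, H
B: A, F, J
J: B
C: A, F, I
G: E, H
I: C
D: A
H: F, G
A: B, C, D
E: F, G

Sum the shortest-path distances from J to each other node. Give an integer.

25

Distances from J: A:2, B:1, C:3, D:3, E:3, F:2, G:4, H:3, I:4.
Sum = 2 + 1 + 3 + 3 + 3 + 2 + 4 + 3 + 4 = 25.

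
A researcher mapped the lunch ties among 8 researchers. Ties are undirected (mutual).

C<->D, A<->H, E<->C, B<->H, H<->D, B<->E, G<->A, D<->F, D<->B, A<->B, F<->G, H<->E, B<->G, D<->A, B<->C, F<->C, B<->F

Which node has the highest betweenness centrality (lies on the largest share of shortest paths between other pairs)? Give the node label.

B

Unnormalized betweenness of each node: A:5/6, B:16/3, C:5/6, D:5/3, E:1/3, F:5/6, G:1/3, H:5/6.
B has the largest value, 16/3, making it the main broker — the node through which the most shortest paths run.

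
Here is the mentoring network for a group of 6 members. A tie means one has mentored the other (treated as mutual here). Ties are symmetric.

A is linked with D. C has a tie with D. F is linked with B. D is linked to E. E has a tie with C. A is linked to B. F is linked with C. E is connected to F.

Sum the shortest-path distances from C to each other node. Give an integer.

7

Distances from C: A:2, B:2, D:1, E:1, F:1.
Sum = 2 + 2 + 1 + 1 + 1 = 7.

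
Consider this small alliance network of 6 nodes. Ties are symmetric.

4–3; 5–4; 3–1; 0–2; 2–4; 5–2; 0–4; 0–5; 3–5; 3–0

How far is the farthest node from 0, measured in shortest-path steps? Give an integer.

Distances from 0: 1:2, 2:1, 3:1, 4:1, 5:1.
The largest is 2 (to 1), so the eccentricity of 0 is 2.

2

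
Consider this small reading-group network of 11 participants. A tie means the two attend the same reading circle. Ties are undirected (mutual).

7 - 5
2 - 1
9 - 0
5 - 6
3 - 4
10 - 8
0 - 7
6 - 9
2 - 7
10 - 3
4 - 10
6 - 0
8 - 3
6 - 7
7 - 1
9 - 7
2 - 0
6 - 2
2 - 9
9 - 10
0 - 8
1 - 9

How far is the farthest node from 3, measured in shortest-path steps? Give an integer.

Distances from 3: 0:2, 1:3, 2:3, 4:1, 5:4, 6:3, 7:3, 8:1, 9:2, 10:1.
The largest is 4 (to 5), so the eccentricity of 3 is 4.

4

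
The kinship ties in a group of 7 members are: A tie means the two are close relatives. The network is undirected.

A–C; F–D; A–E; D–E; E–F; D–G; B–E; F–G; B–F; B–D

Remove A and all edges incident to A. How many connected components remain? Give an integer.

2

Without A, the remaining ties split the others into: {C}; {B, D, E, F, G}.
That's 2 separate components.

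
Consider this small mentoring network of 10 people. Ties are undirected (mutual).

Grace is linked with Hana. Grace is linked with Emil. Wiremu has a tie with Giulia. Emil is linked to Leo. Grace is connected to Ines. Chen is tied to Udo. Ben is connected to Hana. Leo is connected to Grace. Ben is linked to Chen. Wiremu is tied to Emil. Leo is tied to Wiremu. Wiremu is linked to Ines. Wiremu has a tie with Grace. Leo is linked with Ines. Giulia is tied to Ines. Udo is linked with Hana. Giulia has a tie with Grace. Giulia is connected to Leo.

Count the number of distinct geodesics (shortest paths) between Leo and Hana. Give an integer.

1

The shortest distance is 2, and the only length-2 path is Leo–Grace–Hana. So there is exactly 1 shortest path.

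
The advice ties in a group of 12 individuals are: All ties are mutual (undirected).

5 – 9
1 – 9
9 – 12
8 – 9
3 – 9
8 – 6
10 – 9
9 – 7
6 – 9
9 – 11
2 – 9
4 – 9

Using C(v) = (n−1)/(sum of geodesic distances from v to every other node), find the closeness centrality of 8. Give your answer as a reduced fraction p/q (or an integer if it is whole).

Distances from 8: 1:2, 2:2, 3:2, 4:2, 5:2, 6:1, 7:2, 9:1, 10:2, 11:2, 12:2. Sum = 20.
n = 12, so closeness = 11/20.

11/20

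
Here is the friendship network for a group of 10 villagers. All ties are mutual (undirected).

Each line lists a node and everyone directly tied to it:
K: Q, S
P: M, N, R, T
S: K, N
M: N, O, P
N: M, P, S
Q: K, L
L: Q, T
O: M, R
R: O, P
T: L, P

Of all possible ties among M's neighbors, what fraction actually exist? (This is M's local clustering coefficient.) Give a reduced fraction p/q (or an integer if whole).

M's neighbors: N, O, and P (k = 3).
Possible neighbor pairs: C(3,2) = 3. Edges among them: N–P → e = 1.
Clustering(M) = 1/3.

1/3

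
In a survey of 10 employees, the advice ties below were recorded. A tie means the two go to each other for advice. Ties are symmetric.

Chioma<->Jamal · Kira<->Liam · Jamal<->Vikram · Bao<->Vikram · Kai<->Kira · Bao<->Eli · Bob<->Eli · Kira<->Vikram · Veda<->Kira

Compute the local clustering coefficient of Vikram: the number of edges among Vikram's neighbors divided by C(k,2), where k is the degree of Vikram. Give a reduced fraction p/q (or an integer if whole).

0

Vikram's neighbors: Bao, Jamal, and Kira (k = 3).
Possible neighbor pairs: C(3,2) = 3. Edges among them: none → e = 0.
Clustering(Vikram) = 0/3 = 0.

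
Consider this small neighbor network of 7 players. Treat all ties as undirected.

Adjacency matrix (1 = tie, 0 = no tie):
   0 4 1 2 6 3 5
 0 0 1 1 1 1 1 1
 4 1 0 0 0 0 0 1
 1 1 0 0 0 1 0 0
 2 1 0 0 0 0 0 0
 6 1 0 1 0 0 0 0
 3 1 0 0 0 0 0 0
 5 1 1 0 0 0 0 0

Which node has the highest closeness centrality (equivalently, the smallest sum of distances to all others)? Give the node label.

0

Farness (sum of distances to all others) for each node — 0:6, 1:10, 2:11, 3:11, 4:10, 5:10, 6:10.
The smallest farness is 6, for 0, so 0 has the highest closeness.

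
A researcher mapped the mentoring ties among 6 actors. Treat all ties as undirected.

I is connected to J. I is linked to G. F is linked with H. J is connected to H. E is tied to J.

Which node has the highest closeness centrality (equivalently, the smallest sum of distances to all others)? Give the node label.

J

Farness (sum of distances to all others) for each node — E:11, F:13, G:13, H:9, I:9, J:7.
The smallest farness is 7, for J, so J has the highest closeness.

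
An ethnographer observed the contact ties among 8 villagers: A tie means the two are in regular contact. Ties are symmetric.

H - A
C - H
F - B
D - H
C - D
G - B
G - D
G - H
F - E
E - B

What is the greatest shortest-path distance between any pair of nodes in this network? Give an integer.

4

Eccentricity of each node (its greatest distance to any other): A:4, B:3, C:4, D:3, E:4, F:4, G:2, H:3.
The maximum eccentricity is 4, realized for instance by the pair E–C via E – B – G – H – C. So the diameter is 4.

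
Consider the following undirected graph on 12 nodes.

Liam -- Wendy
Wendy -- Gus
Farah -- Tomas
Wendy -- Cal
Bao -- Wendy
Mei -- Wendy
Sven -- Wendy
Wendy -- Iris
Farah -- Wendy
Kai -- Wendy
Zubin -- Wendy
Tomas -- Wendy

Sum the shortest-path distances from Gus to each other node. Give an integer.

21

Distances from Gus: Bao:2, Cal:2, Farah:2, Iris:2, Kai:2, Liam:2, Mei:2, Sven:2, Tomas:2, Wendy:1, Zubin:2.
Sum = 2 + 2 + 2 + 2 + 2 + 2 + 2 + 2 + 2 + 1 + 2 = 21.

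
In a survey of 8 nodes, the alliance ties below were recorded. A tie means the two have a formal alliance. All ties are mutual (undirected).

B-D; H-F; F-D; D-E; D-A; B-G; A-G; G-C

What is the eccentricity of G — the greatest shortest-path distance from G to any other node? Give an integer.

Distances from G: A:1, B:1, C:1, D:2, E:3, F:3, H:4.
The largest is 4 (to H), so the eccentricity of G is 4.

4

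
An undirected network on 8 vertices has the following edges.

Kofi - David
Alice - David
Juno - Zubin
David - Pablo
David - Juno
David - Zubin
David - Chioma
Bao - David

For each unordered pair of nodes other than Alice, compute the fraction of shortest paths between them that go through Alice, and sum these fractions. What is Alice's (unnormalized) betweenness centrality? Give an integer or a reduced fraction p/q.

No shortest path between any pair of other nodes passes through Alice.
Summing the contributions gives betweenness(Alice) = 0.

0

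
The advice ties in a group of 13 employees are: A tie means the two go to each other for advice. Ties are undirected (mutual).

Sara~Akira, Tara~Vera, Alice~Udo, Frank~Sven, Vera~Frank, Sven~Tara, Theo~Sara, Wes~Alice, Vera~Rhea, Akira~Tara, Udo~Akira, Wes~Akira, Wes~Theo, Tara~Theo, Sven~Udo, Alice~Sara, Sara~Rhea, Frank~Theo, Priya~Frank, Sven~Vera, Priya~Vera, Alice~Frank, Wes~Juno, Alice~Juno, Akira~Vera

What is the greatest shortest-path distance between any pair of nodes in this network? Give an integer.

Eccentricity of each node (its greatest distance to any other): Akira:2, Alice:3, Frank:2, Juno:3, Priya:3, Rhea:3, Sara:3, Sven:3, Tara:3, Theo:3, Udo:3, Vera:3, Wes:3.
The maximum eccentricity is 3, realized for instance by the pair Theo–Udo via Theo – Wes – Alice – Udo. So the diameter is 3.

3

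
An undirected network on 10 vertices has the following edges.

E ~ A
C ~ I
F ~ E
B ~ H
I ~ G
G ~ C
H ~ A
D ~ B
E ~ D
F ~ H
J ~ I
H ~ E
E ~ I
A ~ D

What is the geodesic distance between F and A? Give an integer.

2

One shortest route is F – E – A, which uses 2 edges, and F and A are not directly tied, so nothing shorter exists. So d(F,A) = 2.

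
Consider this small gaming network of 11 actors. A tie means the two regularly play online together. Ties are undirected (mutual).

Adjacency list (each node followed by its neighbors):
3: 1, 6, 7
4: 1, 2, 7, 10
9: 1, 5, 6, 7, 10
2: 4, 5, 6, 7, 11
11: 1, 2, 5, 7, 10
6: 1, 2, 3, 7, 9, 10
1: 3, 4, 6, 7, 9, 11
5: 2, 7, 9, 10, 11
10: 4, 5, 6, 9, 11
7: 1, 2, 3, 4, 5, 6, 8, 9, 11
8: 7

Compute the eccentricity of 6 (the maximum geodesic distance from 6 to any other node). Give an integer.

Distances from 6: 1:1, 2:1, 3:1, 4:2, 5:2, 7:1, 8:2, 9:1, 10:1, 11:2.
The largest is 2 (to 11, 8, 5, and 4), so the eccentricity of 6 is 2.

2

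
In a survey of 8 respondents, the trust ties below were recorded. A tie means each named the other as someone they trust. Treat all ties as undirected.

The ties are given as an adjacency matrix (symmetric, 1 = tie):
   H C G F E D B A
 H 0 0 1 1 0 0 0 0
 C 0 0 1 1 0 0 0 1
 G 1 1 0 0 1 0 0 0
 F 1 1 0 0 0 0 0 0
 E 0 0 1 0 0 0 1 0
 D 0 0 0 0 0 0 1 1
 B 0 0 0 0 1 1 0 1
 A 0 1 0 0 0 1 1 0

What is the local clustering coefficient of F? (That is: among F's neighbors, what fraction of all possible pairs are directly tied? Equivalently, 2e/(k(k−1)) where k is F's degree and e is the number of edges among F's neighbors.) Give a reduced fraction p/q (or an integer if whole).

0

F's neighbors: C and H (k = 2).
Possible neighbor pairs: C(2,2) = 1. Edges among them: none → e = 0.
Clustering(F) = 0/1.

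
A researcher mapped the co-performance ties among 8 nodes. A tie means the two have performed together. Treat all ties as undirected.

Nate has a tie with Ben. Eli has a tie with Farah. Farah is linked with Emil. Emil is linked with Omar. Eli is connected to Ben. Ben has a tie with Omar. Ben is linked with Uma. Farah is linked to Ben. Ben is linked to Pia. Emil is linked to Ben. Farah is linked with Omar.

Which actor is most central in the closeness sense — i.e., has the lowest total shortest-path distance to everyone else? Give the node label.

Ben

Farness (sum of distances to all others) for each node — Ben:7, Eli:12, Emil:11, Farah:10, Nate:13, Omar:11, Pia:13, Uma:13.
The smallest farness is 7, for Ben, so Ben has the highest closeness.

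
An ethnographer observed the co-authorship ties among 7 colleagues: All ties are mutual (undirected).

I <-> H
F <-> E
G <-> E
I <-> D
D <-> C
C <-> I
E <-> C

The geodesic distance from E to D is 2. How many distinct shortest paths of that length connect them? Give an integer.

The shortest distance is 2, and the only length-2 path is E–C–D. So there is exactly 1 shortest path.

1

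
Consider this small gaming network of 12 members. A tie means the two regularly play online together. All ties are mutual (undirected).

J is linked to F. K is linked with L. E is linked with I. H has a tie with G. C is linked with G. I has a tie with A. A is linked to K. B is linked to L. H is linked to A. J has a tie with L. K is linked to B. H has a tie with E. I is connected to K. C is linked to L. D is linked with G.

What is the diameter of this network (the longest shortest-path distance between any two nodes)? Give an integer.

5

Eccentricity of each node (its greatest distance to any other): A:4, B:4, C:3, D:5, E:5, F:5, G:4, H:5, I:4, J:4, K:4, L:3.
The maximum eccentricity is 5, realized for instance by the pair H–F via H – A – K – L – J – F. So the diameter is 5.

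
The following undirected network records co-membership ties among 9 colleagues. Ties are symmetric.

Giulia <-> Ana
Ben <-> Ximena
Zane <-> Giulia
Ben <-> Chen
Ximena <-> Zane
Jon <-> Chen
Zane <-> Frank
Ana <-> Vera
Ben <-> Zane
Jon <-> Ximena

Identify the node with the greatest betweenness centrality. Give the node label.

Zane

Unnormalized betweenness of each node: Ana:7, Ben:11/2, Chen:1/2, Frank:0, Giulia:12, Jon:1/2, Vera:0, Ximena:11/2, Zane:19.
Zane has the largest value, 19, making it the main broker — the node through which the most shortest paths run.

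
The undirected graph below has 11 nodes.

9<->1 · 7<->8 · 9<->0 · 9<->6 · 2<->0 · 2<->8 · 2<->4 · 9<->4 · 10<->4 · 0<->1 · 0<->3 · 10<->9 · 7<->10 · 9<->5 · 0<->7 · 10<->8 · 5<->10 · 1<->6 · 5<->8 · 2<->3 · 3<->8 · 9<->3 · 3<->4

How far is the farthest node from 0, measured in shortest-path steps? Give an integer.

Distances from 0: 1:1, 2:1, 3:1, 4:2, 5:2, 6:2, 7:1, 8:2, 9:1, 10:2.
The largest is 2 (to 8, 4, 6, 10, and 5), so the eccentricity of 0 is 2.

2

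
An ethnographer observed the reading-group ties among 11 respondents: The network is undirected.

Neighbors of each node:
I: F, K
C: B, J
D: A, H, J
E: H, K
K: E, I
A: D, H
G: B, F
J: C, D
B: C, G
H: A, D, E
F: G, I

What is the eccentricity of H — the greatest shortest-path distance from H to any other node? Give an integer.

5

Distances from H: A:1, B:4, C:3, D:1, E:1, F:4, G:5, I:3, J:2, K:2.
The largest is 5 (to G), so the eccentricity of H is 5.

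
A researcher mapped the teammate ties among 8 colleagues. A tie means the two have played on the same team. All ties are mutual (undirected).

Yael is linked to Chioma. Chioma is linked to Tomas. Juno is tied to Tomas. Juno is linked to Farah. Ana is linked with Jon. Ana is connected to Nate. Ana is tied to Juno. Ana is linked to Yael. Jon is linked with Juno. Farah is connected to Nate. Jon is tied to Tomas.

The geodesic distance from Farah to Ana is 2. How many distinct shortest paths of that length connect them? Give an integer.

The shortest distance is 2. The length-2 paths are: Farah–Juno–Ana; Farah–Nate–Ana.
That gives 2 distinct shortest paths.

2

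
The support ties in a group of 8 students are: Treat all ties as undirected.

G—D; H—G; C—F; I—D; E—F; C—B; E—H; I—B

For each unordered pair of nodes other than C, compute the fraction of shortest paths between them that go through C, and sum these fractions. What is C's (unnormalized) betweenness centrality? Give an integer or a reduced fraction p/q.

Pairs whose geodesics pass through C — B–F: 1; B–E: 1; B–H: 1/2; F–D: 1/2; F–I: 1; E–I: 1/2.
All other pairs contribute 0.
Summing the contributions gives betweenness(C) = 9/2.

9/2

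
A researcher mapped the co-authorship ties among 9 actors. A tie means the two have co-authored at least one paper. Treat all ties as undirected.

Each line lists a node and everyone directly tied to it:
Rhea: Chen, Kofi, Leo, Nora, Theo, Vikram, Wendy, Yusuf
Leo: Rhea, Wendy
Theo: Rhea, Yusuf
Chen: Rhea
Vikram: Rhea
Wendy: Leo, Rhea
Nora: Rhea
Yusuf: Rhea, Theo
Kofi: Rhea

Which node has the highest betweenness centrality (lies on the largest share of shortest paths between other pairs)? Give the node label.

Unnormalized betweenness of each node: Chen:0, Kofi:0, Leo:0, Nora:0, Rhea:26, Theo:0, Vikram:0, Wendy:0, Yusuf:0.
Rhea has the largest value, 26, making it the main broker — the node through which the most shortest paths run.

Rhea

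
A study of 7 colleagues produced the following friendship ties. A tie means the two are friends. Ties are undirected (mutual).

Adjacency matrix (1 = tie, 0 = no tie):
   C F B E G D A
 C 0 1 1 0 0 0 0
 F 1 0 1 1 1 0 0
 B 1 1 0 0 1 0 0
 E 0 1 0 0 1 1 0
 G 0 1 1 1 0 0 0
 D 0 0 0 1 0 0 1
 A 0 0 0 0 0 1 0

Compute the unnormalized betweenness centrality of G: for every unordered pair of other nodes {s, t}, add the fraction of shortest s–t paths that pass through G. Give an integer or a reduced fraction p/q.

Pairs whose geodesics pass through G — B–E: 1/2; B–D: 1/2; B–A: 1/2.
All other pairs contribute 0.
Summing the contributions gives betweenness(G) = 3/2.

3/2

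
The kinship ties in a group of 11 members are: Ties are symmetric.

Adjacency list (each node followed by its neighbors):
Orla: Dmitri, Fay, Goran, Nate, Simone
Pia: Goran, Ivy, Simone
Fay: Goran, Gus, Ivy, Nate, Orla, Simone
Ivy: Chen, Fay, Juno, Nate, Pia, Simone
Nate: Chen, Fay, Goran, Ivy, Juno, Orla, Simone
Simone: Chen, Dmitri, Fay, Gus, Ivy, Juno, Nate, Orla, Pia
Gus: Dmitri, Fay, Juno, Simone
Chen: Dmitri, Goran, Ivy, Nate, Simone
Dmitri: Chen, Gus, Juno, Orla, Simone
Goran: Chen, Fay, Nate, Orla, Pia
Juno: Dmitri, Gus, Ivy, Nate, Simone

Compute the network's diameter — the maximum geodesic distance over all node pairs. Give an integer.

Eccentricity of each node (its greatest distance to any other): Chen:2, Dmitri:2, Fay:2, Goran:2, Gus:2, Ivy:2, Juno:2, Nate:2, Orla:2, Pia:2, Simone:2.
The maximum eccentricity is 2, realized for instance by the pair Pia–Nate via Pia – Simone – Nate. So the diameter is 2.

2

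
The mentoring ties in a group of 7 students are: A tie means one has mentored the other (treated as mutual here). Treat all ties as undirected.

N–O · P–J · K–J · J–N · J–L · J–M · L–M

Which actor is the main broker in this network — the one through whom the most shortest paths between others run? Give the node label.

J

Unnormalized betweenness of each node: J:13, K:0, L:0, M:0, N:5, O:0, P:0.
J has the largest value, 13, making it the main broker — the node through which the most shortest paths run.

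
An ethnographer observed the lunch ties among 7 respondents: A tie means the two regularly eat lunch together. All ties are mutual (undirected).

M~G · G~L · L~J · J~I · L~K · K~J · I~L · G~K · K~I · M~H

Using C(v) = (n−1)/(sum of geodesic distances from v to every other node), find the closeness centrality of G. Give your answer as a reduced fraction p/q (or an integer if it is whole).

2/3

Distances from G: H:2, I:2, J:2, K:1, L:1, M:1. Sum = 9.
n = 7, so closeness = 6/9 = 2/3.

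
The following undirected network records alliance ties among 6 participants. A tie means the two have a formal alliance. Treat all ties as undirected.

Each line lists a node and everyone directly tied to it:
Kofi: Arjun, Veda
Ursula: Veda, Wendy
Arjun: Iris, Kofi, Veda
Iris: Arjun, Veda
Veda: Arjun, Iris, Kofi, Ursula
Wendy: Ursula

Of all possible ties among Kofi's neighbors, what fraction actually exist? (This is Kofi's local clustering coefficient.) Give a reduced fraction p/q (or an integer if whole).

Kofi's neighbors: Arjun and Veda (k = 2).
Possible neighbor pairs: C(2,2) = 1. Edges among them: Arjun–Veda → e = 1.
Clustering(Kofi) = 1/1.

1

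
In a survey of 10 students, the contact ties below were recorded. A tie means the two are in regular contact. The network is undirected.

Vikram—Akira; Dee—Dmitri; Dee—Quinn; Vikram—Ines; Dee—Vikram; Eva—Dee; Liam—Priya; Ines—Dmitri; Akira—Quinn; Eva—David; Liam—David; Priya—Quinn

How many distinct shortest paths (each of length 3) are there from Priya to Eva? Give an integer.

2

The shortest distance is 3. The length-3 paths are: Priya–Quinn–Dee–Eva; Priya–Liam–David–Eva.
That gives 2 distinct shortest paths.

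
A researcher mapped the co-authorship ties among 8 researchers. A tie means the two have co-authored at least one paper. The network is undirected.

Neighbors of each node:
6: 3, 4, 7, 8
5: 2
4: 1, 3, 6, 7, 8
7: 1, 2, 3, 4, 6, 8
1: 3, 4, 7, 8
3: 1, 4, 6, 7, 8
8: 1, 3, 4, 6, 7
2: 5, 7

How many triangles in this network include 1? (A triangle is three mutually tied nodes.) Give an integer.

1's neighbors: 3, 4, 7, and 8.
Neighbor pairs that are themselves tied: 1–3–4; 1–3–7; 1–3–8; 1–4–7; 1–4–8; 1–7–8. Each forms one triangle with 1, for 6 in total.

6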